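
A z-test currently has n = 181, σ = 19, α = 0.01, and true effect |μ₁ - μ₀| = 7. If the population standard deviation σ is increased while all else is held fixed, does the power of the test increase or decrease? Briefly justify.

Power decreases: a larger σ inflates the standard error σ/√n, pulling the sampling distribution under H₁ back toward the critical value.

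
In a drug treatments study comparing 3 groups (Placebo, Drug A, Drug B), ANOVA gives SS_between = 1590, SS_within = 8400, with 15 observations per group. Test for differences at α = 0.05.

df_between = 2, df_within = 42. F = MS_between/MS_within = 795.0/200.0 = 3.975. F_crit ≈ 3.22. Reject H₀. At least one mean differs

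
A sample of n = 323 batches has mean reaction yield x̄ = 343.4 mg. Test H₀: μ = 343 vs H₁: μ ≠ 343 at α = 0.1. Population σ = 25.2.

z = (x̄ - μ₀)/(σ/√n) = (343.4 - 343)/(25.2/√323) = 0.285. Critical value: ±1.645. Since |0.285| ≤ 1.645, Fail to reject H₀.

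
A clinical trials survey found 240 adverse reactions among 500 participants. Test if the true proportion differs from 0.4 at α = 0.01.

p̂ = 0.48, p₀ = 0.4. z = (p̂ - p₀)/√(p₀(1-p₀)/n) = 3.651. Critical: ±2.576. Reject H₀.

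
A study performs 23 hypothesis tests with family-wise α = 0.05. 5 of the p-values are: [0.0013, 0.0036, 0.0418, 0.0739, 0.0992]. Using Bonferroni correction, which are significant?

Bonferroni α = 0.05/23 = 0.00217. Significant p-values: [0.0013]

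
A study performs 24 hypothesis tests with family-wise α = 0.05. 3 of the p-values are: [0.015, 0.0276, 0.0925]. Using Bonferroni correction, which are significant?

Bonferroni α = 0.05/24 = 0.00208. None of the given p-values are significant.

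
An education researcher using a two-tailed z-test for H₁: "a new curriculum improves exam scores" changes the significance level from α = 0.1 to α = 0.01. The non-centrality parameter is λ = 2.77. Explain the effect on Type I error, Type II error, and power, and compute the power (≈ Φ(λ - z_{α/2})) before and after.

Decreasing α from 0.1 to 0.01:
• Type I error rate decreases (α is the Type I rate by definition).
• Critical value moves from z_{α/2} = 1.645 to 2.576, so power = Φ(λ - z_{α/2}) goes from Φ(2.77 - 1.645) = 0.87 to Φ(2.77 - 2.576) = 0.577.
• Type II error rate β = 1 - power therefore increases (0.13 → 0.423).
Appropriate when false positives are costly — here, adopting a curriculum that gives no real benefit — disruption for nothing.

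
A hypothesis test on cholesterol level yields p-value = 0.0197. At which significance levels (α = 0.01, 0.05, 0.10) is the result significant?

p = 0.0197. Significant at: α = 0.05, 0.1.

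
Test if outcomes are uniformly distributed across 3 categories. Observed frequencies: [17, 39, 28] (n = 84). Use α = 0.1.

Expected = 28 each. χ² = Σ(O-E)²/E = 8.643. df = 2, critical value = 4.605. Reject H₀.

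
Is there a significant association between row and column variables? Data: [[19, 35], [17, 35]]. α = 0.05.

χ² = 0.073. df = 1, critical = 3.841. Fail to reject H₀. No evidence of dependence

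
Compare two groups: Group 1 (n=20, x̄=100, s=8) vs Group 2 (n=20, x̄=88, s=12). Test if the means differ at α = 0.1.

Pooled sp = 10.2. t = 3.721, df = 38. Critical t = ±1.686. Reject H₀.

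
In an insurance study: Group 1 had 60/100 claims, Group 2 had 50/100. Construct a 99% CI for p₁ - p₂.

p̂₁ = 0.6, p̂₂ = 0.5. Difference = 0.1. CI = (-0.08, 0.28)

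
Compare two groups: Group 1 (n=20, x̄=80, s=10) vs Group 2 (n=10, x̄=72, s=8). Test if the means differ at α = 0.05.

Pooled sp = 9.4. t = 2.197, df = 28. Critical t = ±2.048. Reject H₀.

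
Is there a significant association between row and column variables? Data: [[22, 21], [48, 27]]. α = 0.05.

χ² = 1.866. df = 1, critical = 3.841. Fail to reject H₀. No evidence of dependence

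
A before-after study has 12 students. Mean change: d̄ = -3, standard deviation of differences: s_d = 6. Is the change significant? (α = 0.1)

t = d̄/(s_d/√n) = -3/(6/√12) = -1.732. df = 11, critical t = ±1.796. Fail to reject H₀.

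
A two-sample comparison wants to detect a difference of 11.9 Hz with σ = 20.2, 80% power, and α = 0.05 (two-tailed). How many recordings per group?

n per group = 2(z_α/2 + z_β)²σ²/d² = 2×(1.96 + 0.84)²×20.2²/11.9² = 45.2 → n = 46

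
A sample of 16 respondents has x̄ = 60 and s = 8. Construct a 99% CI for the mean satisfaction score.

CI = x̄ ± t*(s/√n) = 60 ± 2.947(8/√16) = (54.11, 65.89)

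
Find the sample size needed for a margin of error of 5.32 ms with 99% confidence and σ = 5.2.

n = (z*σ/E)² = (2.576×5.2/5.32)² = 6.3 → n = 7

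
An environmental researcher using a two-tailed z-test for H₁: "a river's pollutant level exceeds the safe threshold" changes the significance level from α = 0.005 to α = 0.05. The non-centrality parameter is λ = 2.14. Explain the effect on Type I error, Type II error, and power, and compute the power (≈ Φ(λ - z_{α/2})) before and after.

Increasing α from 0.005 to 0.05:
• Type I error rate increases (α is the Type I rate by definition).
• Critical value moves from z_{α/2} = 2.807 to 1.96, so power = Φ(λ - z_{α/2}) goes from Φ(2.14 - 2.807) = 0.252 to Φ(2.14 - 1.96) = 0.571.
• Type II error rate β = 1 - power therefore decreases (0.748 → 0.429).
Appropriate when false negatives are costly — here, allowing unsafe pollution to continue.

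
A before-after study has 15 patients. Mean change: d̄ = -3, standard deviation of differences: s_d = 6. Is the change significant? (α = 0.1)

t = d̄/(s_d/√n) = -3/(6/√15) = -1.936. df = 14, critical t = ±1.761. Reject H₀.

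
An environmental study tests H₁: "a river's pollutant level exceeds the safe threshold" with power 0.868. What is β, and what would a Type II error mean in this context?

β = 1 - power = 1 - 0.868 = 0.132. A Type II error is failing to reject H₀ when H₀ is false (false negative) — here, failing to conclude that a river's pollutant level exceeds the safe threshold when in fact it is true. Consequence: allowing unsafe pollution to continue.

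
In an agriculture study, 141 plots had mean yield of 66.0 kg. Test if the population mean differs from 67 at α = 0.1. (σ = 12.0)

z = (x̄ - μ₀)/(σ/√n) = (66.0 - 67)/(12.0/√141) = -0.99. Critical value: ±1.645. Since |-0.99| ≤ 1.645, Fail to reject H₀.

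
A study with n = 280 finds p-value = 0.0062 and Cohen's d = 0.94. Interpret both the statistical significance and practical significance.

Statistically significant (p = 0.0062 < 0.05). Cohen's d = 0.94 indicates a large effect size. Both statistical and practical significance should be considered.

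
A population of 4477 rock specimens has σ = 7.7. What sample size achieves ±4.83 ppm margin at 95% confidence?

Without FPC: n₀ = (1.96×7.7/4.83)² = 9.763. With FPC: n = n₀N/(n₀+N-1) = 9.7 → n = 10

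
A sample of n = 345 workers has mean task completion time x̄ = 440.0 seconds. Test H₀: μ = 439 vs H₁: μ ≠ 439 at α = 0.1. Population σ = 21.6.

z = (x̄ - μ₀)/(σ/√n) = (440.0 - 439)/(21.6/√345) = 0.86. Critical value: ±1.645. Since |0.86| ≤ 1.645, Fail to reject H₀.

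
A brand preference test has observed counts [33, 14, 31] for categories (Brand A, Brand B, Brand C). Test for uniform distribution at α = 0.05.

Expected = 26 each. χ² = Σ(O-E)²/E = 8.385. df = 2, critical value = 5.991. Reject H₀.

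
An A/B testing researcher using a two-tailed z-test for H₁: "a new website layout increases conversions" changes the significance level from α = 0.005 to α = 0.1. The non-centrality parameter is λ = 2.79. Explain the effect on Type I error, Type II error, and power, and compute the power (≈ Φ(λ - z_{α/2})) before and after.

Increasing α from 0.005 to 0.1:
• Type I error rate increases (α is the Type I rate by definition).
• Critical value moves from z_{α/2} = 2.807 to 1.645, so power = Φ(λ - z_{α/2}) goes from Φ(2.79 - 2.807) = 0.493 to Φ(2.79 - 1.645) = 0.874.
• Type II error rate β = 1 - power therefore decreases (0.507 → 0.126).
Appropriate when false negatives are costly — here, discarding a layout that would have improved conversions — lost revenue.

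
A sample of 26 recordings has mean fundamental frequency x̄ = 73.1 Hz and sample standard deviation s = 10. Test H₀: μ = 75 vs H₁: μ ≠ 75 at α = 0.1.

t = (x̄ - μ₀)/(s/√n) = (73.1 - 75)/(10/√26) = -0.969. df = 25, critical t = ±1.708. Fail to reject H₀.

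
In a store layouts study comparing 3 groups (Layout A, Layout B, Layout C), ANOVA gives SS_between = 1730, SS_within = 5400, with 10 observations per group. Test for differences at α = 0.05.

df_between = 2, df_within = 27. F = MS_between/MS_within = 865.0/200.0 = 4.325. F_crit ≈ 3.354. Reject H₀. At least one mean differs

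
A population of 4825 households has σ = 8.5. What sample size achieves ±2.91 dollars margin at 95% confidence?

Without FPC: n₀ = (1.96×8.5/2.91)² = 32.777. With FPC: n = n₀N/(n₀+N-1) = 32.6 → n = 33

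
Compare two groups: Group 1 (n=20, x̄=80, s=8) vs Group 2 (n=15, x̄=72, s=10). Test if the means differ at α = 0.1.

Pooled sp = 8.9. t = 2.631, df = 33. Critical t = ±1.692. Reject H₀.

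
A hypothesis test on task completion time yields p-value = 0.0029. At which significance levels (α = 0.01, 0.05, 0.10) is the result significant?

p = 0.0029. Significant at: α = 0.01, 0.05, 0.1.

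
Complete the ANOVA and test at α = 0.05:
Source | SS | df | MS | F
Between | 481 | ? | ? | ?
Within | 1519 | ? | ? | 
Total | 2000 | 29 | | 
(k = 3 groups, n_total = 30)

df_between = 2, df_within = 27. MS_between = 240.5, MS_within = 56.26. F = 4.275, F_crit ≈ 3.354. Reject H₀.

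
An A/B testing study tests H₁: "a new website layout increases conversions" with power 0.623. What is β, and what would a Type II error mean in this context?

β = 1 - power = 1 - 0.623 = 0.377. A Type II error is failing to reject H₀ when H₀ is false (false negative) — here, failing to conclude that a new website layout increases conversions when in fact it is true. Consequence: discarding a layout that would have improved conversions — lost revenue.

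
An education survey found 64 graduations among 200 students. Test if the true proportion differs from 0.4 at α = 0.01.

p̂ = 0.32, p₀ = 0.4. z = (p̂ - p₀)/√(p₀(1-p₀)/n) = -2.309. Critical: ±2.576. Fail to reject H₀.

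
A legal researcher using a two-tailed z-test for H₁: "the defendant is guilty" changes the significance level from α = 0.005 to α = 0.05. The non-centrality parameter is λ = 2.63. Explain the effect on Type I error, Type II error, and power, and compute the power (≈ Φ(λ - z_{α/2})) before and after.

Increasing α from 0.005 to 0.05:
• Type I error rate increases (α is the Type I rate by definition).
• Critical value moves from z_{α/2} = 2.807 to 1.96, so power = Φ(λ - z_{α/2}) goes from Φ(2.63 - 2.807) = 0.43 to Φ(2.63 - 1.96) = 0.749.
• Type II error rate β = 1 - power therefore decreases (0.57 → 0.251).
Appropriate when false negatives are costly — here, acquitting a guilty person.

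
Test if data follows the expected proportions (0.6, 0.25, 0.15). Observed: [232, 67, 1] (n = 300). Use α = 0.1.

Expected: [180.0, 75.0, 45.0]. χ² = 58.898. df = 2, critical = 4.605. Reject H₀.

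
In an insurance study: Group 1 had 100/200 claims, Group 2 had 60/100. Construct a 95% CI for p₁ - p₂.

p̂₁ = 0.5, p̂₂ = 0.6. Difference = -0.1. CI = (-0.218, 0.018)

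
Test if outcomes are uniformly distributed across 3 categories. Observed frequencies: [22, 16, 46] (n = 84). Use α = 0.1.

Expected = 28 each. χ² = Σ(O-E)²/E = 18.0. df = 2, critical value = 4.605. Reject H₀.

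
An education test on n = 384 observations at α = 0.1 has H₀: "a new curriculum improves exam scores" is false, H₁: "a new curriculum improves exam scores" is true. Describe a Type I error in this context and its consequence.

Type I error: rejecting H₀ when it is true — concluding that a new curriculum improves exam scores when in fact it is not. Consequence: adopting a curriculum that gives no real benefit — disruption for nothing.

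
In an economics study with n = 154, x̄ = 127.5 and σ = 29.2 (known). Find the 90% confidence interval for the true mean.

CI = x̄ ± z*(σ/√n) = 127.5 ± 1.645(29.2/√154) = 127.5 ± 3.87 = (123.63, 131.37)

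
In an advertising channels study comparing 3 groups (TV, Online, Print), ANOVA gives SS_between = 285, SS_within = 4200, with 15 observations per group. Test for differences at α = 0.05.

df_between = 2, df_within = 42. F = MS_between/MS_within = 142.5/100.0 = 1.425. F_crit ≈ 3.22. Fail to reject H₀.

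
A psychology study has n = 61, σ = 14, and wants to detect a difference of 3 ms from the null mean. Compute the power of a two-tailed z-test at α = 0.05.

SE = σ/√n = 14/√61 = 1.793. Non-centrality λ = d/SE = 3/1.793 = 1.674. Power ≈ Φ(λ - z_{α/2}) = Φ(1.674 - 1.96) = Φ(-0.286) = 0.387.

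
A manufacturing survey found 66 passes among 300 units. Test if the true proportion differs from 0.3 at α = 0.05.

p̂ = 0.22, p₀ = 0.3. z = (p̂ - p₀)/√(p₀(1-p₀)/n) = -3.024. Critical: ±1.96. Reject H₀.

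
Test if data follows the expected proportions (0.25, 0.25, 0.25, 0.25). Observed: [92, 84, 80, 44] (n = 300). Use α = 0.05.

Expected: [75.0, 75.0, 75.0, 75.0]. χ² = 18.08. df = 3, critical = 7.815. Reject H₀.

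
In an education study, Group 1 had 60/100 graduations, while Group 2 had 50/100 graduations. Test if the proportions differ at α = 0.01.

p̂₁ = 0.6, p̂₂ = 0.5, pooled p̂ = 0.55. z = 1.421. Critical: ±2.576. Fail to reject H₀.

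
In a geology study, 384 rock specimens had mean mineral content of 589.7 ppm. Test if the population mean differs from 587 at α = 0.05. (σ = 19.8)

z = (x̄ - μ₀)/(σ/√n) = (589.7 - 587)/(19.8/√384) = 2.672. Critical value: ±1.96. Since |2.672| > 1.96, Reject H₀.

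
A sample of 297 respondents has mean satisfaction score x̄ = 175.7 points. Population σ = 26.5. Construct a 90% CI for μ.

CI = x̄ ± z*(σ/√n) = 175.7 ± 1.645(26.5/√297) = 175.7 ± 2.53 = (173.17, 178.23)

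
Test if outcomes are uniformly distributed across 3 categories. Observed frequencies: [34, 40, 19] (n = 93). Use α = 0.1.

Expected = 31 each. χ² = Σ(O-E)²/E = 7.548. df = 2, critical value = 4.605. Reject H₀.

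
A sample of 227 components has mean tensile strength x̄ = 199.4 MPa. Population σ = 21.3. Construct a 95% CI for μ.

CI = x̄ ± z*(σ/√n) = 199.4 ± 1.96(21.3/√227) = 199.4 ± 2.77 = (196.63, 202.17)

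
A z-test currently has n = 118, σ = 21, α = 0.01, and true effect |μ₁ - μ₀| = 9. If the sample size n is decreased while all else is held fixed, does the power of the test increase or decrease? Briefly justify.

Power decreases: a smaller n inflates the standard error σ/√n, pulling the sampling distribution under H₁ back toward the critical value.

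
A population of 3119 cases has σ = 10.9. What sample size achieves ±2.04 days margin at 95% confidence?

Without FPC: n₀ = (1.96×10.9/2.04)² = 109.674. With FPC: n = n₀N/(n₀+N-1) = 106.0 → n = 106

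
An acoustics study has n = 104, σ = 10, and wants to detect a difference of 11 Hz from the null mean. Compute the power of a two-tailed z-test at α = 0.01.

SE = σ/√n = 10/√104 = 0.981. Non-centrality λ = d/SE = 11/0.981 = 11.218. Power ≈ Φ(λ - z_{α/2}) = Φ(11.218 - 2.576) = Φ(8.642) = 1.0.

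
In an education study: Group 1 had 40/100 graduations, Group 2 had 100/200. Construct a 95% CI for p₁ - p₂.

p̂₁ = 0.4, p̂₂ = 0.5. Difference = -0.1. CI = (-0.218, 0.018)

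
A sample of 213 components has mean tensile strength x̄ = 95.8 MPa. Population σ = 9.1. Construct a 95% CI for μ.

CI = x̄ ± z*(σ/√n) = 95.8 ± 1.96(9.1/√213) = 95.8 ± 1.22 = (94.58, 97.02)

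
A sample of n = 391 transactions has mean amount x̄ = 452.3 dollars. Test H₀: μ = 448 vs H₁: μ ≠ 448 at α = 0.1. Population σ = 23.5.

z = (x̄ - μ₀)/(σ/√n) = (452.3 - 448)/(23.5/√391) = 3.618. Critical value: ±1.645. Since |3.618| > 1.645, Reject H₀.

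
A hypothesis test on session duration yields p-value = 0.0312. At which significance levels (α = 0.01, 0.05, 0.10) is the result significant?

p = 0.0312. Significant at: α = 0.05, 0.1.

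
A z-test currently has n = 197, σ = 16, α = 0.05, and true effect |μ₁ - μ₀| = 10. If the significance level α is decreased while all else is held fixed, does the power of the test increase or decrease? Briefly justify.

Power decreases: a smaller α raises the critical value, so less of the H₁ sampling distribution falls in the rejection region.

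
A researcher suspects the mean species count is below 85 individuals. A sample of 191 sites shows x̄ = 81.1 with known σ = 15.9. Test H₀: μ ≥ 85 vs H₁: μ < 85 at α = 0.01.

z = -3.39. Critical value: -2.33. Reject H₀.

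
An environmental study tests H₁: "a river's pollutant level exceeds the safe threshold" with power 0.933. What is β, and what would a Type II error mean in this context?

β = 1 - power = 1 - 0.933 = 0.067. A Type II error is failing to reject H₀ when H₀ is false (false negative) — here, failing to conclude that a river's pollutant level exceeds the safe threshold when in fact it is true. Consequence: allowing unsafe pollution to continue.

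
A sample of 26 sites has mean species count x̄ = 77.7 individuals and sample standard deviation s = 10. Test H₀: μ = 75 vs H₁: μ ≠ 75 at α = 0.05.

t = (x̄ - μ₀)/(s/√n) = (77.7 - 75)/(10/√26) = 1.377. df = 25, critical t = ±2.06. Fail to reject H₀.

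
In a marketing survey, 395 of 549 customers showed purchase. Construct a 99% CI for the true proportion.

p̂ = 0.719. CI = p̂ ± z*√(p̂(1-p̂)/n) = (0.67, 0.769)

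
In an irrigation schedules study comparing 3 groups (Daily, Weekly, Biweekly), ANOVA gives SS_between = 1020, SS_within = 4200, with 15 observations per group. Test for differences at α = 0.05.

df_between = 2, df_within = 42. F = MS_between/MS_within = 510.0/100.0 = 5.1. F_crit ≈ 3.22. Reject H₀. At least one mean differs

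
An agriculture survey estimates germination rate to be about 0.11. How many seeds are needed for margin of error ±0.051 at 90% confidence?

n = z²p(1-p)/E² = 1.645²×0.11×0.89/0.051² = 101.9 → n = 102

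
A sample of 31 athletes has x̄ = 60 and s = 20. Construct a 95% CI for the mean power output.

CI = x̄ ± t*(s/√n) = 60 ± 2.042(20/√31) = (52.66, 67.34)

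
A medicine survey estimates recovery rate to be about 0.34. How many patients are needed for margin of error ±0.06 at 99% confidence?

n = z²p(1-p)/E² = 2.576²×0.34×0.66/0.06² = 413.6 → n = 414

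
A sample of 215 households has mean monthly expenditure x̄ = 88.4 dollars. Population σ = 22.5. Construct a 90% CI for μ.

CI = x̄ ± z*(σ/√n) = 88.4 ± 1.645(22.5/√215) = 88.4 ± 2.52 = (85.88, 90.92)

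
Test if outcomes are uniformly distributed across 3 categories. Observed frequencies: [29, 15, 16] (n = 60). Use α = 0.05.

Expected = 20 each. χ² = Σ(O-E)²/E = 6.1. df = 2, critical value = 5.991. Reject H₀.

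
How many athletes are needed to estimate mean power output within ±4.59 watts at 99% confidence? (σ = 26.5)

n = (z*σ/E)² = (2.576×26.5/4.59)² = 221.2 → n = 222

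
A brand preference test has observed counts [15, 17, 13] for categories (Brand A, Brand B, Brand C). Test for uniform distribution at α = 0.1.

Expected = 15 each. χ² = Σ(O-E)²/E = 0.533. df = 2, critical value = 4.605. Fail to reject H₀.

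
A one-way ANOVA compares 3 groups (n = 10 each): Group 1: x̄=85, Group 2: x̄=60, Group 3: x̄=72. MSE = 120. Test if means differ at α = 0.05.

Grand mean = 72.33. SS_between = 3126.67, MS_between = 1563.33. F = 13.028, F_crit ≈ 3.354. Reject H₀.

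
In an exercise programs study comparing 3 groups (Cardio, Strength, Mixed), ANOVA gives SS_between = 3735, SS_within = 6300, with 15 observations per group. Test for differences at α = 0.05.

df_between = 2, df_within = 42. F = MS_between/MS_within = 1867.5/150.0 = 12.45. F_crit ≈ 3.22. Reject H₀. At least one mean differs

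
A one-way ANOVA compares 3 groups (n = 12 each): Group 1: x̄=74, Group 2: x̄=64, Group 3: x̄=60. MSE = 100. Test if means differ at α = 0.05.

Grand mean = 66.0. SS_between = 1248.0, MS_between = 624.0. F = 6.24, F_crit ≈ 3.285. Reject H₀.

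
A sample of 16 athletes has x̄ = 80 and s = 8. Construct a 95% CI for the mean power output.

CI = x̄ ± t*(s/√n) = 80 ± 2.131(8/√16) = (75.74, 84.26)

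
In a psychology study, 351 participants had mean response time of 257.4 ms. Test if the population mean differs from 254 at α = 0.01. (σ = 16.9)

z = (x̄ - μ₀)/(σ/√n) = (257.4 - 254)/(16.9/√351) = 3.769. Critical value: ±2.576. Since |3.769| > 2.576, Reject H₀.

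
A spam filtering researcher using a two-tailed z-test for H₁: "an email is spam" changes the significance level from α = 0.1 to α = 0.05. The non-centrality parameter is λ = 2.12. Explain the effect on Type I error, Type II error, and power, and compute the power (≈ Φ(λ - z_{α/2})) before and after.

Decreasing α from 0.1 to 0.05:
• Type I error rate decreases (α is the Type I rate by definition).
• Critical value moves from z_{α/2} = 1.645 to 1.96, so power = Φ(λ - z_{α/2}) goes from Φ(2.12 - 1.645) = 0.683 to Φ(2.12 - 1.96) = 0.564.
• Type II error rate β = 1 - power therefore increases (0.317 → 0.436).
Appropriate when false positives are costly — here, a legitimate email is sent to the spam folder and the user misses it.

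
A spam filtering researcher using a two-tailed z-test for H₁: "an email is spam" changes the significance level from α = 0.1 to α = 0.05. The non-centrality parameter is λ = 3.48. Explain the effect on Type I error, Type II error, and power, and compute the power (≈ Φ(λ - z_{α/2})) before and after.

Decreasing α from 0.1 to 0.05:
• Type I error rate decreases (α is the Type I rate by definition).
• Critical value moves from z_{α/2} = 1.645 to 1.96, so power = Φ(λ - z_{α/2}) goes from Φ(3.48 - 1.645) = 0.967 to Φ(3.48 - 1.96) = 0.936.
• Type II error rate β = 1 - power therefore increases (0.033 → 0.064).
Appropriate when false positives are costly — here, a legitimate email is sent to the spam folder and the user misses it.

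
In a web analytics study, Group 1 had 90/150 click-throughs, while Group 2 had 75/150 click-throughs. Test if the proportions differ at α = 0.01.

p̂₁ = 0.6, p̂₂ = 0.5, pooled p̂ = 0.55. z = 1.741. Critical: ±2.576. Fail to reject H₀.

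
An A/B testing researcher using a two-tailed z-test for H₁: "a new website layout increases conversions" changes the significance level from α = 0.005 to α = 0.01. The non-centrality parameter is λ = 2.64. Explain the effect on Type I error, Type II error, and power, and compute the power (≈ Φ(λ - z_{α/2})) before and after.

Increasing α from 0.005 to 0.01:
• Type I error rate increases (α is the Type I rate by definition).
• Critical value moves from z_{α/2} = 2.807 to 2.576, so power = Φ(λ - z_{α/2}) goes from Φ(2.64 - 2.807) = 0.434 to Φ(2.64 - 2.576) = 0.526.
• Type II error rate β = 1 - power therefore decreases (0.566 → 0.474).
Appropriate when false negatives are costly — here, discarding a layout that would have improved conversions — lost revenue.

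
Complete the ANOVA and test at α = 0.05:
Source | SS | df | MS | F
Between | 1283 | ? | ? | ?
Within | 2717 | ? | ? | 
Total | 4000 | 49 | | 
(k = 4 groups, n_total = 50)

df_between = 3, df_within = 46. MS_between = 427.67, MS_within = 59.07. F = 7.241, F_crit ≈ 2.807. Reject H₀.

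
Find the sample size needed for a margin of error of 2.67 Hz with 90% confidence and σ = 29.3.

n = (z*σ/E)² = (1.645×29.3/2.67)² = 325.9 → n = 326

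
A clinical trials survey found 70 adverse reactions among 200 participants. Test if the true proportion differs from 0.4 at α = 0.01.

p̂ = 0.35, p₀ = 0.4. z = (p̂ - p₀)/√(p₀(1-p₀)/n) = -1.443. Critical: ±2.576. Fail to reject H₀.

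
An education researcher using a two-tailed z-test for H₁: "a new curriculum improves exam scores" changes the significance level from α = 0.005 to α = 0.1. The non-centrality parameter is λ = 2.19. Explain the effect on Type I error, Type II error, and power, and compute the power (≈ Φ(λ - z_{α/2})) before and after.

Increasing α from 0.005 to 0.1:
• Type I error rate increases (α is the Type I rate by definition).
• Critical value moves from z_{α/2} = 2.807 to 1.645, so power = Φ(λ - z_{α/2}) goes from Φ(2.19 - 2.807) = 0.269 to Φ(2.19 - 1.645) = 0.707.
• Type II error rate β = 1 - power therefore decreases (0.731 → 0.293).
Appropriate when false negatives are costly — here, keeping the old curriculum when the new one would have helped students.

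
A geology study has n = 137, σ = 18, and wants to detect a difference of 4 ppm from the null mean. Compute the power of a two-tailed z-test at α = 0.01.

SE = σ/√n = 18/√137 = 1.538. Non-centrality λ = d/SE = 4/1.538 = 2.601. Power ≈ Φ(λ - z_{α/2}) = Φ(2.601 - 2.576) = Φ(0.025) = 0.51.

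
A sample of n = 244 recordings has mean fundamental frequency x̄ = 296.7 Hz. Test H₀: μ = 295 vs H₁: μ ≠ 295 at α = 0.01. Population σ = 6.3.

z = (x̄ - μ₀)/(σ/√n) = (296.7 - 295)/(6.3/√244) = 4.215. Critical value: ±2.576. Since |4.215| > 2.576, Reject H₀.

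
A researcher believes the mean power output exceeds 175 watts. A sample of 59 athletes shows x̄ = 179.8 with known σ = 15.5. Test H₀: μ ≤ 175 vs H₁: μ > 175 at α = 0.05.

z = 2.379. Critical value: 1.645. Reject H₀.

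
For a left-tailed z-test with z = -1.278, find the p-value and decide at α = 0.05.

p = P(Z < -1.278) = Φ(-1.278) ≈ 0.1006. Since p ≥ 0.05, fail to reject H₀ (not significant) at α = 0.05.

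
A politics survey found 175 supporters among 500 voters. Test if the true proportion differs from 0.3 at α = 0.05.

p̂ = 0.35, p₀ = 0.3. z = (p̂ - p₀)/√(p₀(1-p₀)/n) = 2.44. Critical: ±1.96. Reject H₀.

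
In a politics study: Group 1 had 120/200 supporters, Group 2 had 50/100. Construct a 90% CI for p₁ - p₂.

p̂₁ = 0.6, p̂₂ = 0.5. Difference = 0.1. CI = (-0.0, 0.2)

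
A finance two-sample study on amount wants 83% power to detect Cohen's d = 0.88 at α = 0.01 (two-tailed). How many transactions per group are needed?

z_{α/2} = 2.576, z_β = Φ⁻¹(0.83) = 0.954. For large effect (d = 0.88): n per group = 2(z_{α/2} + z_β)²/d² = 2(2.576 + 0.954)²/0.88² = 32.2 → 33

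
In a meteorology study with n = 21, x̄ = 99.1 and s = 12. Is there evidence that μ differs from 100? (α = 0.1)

t = (x̄ - μ₀)/(s/√n) = (99.1 - 100)/(12/√21) = -0.344. df = 20, critical t = ±1.725. Fail to reject H₀.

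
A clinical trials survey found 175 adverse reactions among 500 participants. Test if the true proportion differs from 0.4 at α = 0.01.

p̂ = 0.35, p₀ = 0.4. z = (p̂ - p₀)/√(p₀(1-p₀)/n) = -2.282. Critical: ±2.576. Fail to reject H₀.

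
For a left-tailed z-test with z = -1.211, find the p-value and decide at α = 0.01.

p = P(Z < -1.211) = Φ(-1.211) ≈ 0.1129. Since p ≥ 0.01, fail to reject H₀ (not significant) at α = 0.01.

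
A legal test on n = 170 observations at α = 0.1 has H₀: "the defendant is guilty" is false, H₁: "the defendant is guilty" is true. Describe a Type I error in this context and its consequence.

Type I error: rejecting H₀ when it is true — concluding that the defendant is guilty when in fact it is not. Consequence: convicting an innocent person.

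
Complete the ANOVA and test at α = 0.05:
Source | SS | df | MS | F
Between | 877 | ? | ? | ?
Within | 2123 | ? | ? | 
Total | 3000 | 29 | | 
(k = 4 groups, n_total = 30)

df_between = 3, df_within = 26. MS_between = 292.33, MS_within = 81.65. F = 3.58, F_crit ≈ 2.975. Reject H₀.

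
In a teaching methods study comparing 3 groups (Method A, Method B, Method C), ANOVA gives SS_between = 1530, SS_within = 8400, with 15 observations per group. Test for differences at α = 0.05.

df_between = 2, df_within = 42. F = MS_between/MS_within = 765.0/200.0 = 3.825. F_crit ≈ 3.22. Reject H₀. At least one mean differs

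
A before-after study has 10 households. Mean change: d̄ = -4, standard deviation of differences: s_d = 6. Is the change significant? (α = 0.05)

t = d̄/(s_d/√n) = -4/(6/√10) = -2.108. df = 9, critical t = ±2.262. Fail to reject H₀.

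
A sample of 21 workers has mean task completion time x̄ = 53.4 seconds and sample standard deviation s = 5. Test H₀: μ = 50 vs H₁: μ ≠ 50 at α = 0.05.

t = (x̄ - μ₀)/(s/√n) = (53.4 - 50)/(5/√21) = 3.116. df = 20, critical t = ±2.086. Reject H₀.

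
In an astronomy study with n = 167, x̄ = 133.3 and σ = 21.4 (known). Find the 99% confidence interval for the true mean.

CI = x̄ ± z*(σ/√n) = 133.3 ± 2.576(21.4/√167) = 133.3 ± 4.27 = (129.03, 137.57)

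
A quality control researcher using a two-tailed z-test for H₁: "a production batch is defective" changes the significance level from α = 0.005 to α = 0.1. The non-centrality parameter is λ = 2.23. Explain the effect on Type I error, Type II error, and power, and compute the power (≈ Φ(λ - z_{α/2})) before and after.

Increasing α from 0.005 to 0.1:
• Type I error rate increases (α is the Type I rate by definition).
• Critical value moves from z_{α/2} = 2.807 to 1.645, so power = Φ(λ - z_{α/2}) goes from Φ(2.23 - 2.807) = 0.282 to Φ(2.23 - 1.645) = 0.721.
• Type II error rate β = 1 - power therefore decreases (0.718 → 0.279).
Appropriate when false negatives are costly — here, shipping a defective batch — faulty products reach customers.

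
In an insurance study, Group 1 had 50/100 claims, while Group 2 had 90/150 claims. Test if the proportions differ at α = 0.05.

p̂₁ = 0.5, p̂₂ = 0.6, pooled p̂ = 0.56. z = -1.56. Critical: ±1.96. Fail to reject H₀.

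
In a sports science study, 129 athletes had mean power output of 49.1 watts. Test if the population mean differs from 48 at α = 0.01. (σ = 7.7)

z = (x̄ - μ₀)/(σ/√n) = (49.1 - 48)/(7.7/√129) = 1.623. Critical value: ±2.576. Since |1.623| ≤ 2.576, Fail to reject H₀.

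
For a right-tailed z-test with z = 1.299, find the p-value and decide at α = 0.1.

p = P(Z > 1.299) = 1 - Φ(1.299) ≈ 0.097. Since p < 0.1, reject H₀ (significant) at α = 0.1.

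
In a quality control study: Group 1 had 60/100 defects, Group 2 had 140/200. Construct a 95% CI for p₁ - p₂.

p̂₁ = 0.6, p̂₂ = 0.7. Difference = -0.1. CI = (-0.215, 0.015)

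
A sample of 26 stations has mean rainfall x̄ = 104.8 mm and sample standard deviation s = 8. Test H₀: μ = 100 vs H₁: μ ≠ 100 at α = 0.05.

t = (x̄ - μ₀)/(s/√n) = (104.8 - 100)/(8/√26) = 3.059. df = 25, critical t = ±2.06. Reject H₀.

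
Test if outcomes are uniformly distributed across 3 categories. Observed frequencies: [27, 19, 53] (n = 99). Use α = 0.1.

Expected = 33 each. χ² = Σ(O-E)²/E = 19.152. df = 2, critical value = 4.605. Reject H₀.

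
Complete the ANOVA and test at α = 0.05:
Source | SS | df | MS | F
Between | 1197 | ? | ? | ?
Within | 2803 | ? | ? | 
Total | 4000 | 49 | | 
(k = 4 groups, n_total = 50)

df_between = 3, df_within = 46. MS_between = 399.0, MS_within = 60.93. F = 6.548, F_crit ≈ 2.807. Reject H₀.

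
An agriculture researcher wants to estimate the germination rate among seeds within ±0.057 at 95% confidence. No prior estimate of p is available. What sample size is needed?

Conservative approach: use p = 0.5 (maximizes p(1-p) = 0.25). n = z²(0.25)/E² = 1.96²×0.25/0.057² = 295.6 → n = 296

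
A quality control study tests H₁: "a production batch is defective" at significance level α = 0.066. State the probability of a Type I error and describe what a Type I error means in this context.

P(Type I error) = α = 0.066. A Type I error is rejecting H₀ when H₀ is actually true (false positive) — here, concluding that a production batch is defective when in fact this is not the case. Consequence: scrapping a good batch — wasted material and cost for no reason.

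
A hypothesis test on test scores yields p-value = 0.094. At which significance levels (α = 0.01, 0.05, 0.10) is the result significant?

p = 0.094. Significant at: α = 0.1.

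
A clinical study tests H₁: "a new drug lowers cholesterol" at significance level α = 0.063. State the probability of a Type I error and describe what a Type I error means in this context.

P(Type I error) = α = 0.063. A Type I error is rejecting H₀ when H₀ is actually true (false positive) — here, concluding that a new drug lowers cholesterol when in fact this is not the case. Consequence: approving an ineffective drug — patients take a useless medication and may skip effective alternatives.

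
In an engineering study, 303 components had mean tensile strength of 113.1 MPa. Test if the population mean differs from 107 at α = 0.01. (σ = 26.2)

z = (x̄ - μ₀)/(σ/√n) = (113.1 - 107)/(26.2/√303) = 4.053. Critical value: ±2.576. Since |4.053| > 2.576, Reject H₀.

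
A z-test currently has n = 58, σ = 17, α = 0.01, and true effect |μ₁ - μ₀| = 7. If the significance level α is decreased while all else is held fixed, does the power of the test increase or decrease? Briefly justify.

Power decreases: a smaller α raises the critical value, so less of the H₁ sampling distribution falls in the rejection region.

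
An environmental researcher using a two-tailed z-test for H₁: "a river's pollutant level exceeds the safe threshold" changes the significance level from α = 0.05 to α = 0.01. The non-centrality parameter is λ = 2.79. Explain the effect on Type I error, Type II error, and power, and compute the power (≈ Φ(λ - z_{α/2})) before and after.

Decreasing α from 0.05 to 0.01:
• Type I error rate decreases (α is the Type I rate by definition).
• Critical value moves from z_{α/2} = 1.96 to 2.576, so power = Φ(λ - z_{α/2}) goes from Φ(2.79 - 1.96) = 0.797 to Φ(2.79 - 2.576) = 0.585.
• Type II error rate β = 1 - power therefore increases (0.203 → 0.415).
Appropriate when false positives are costly — here, shutting down a compliant factory unnecessarily.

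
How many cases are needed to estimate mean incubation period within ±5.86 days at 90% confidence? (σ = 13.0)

n = (z*σ/E)² = (1.645×13.0/5.86)² = 13.3 → n = 14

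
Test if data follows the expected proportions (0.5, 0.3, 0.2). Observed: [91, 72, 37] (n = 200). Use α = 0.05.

Expected: [100.0, 60.0, 40.0]. χ² = 3.435. df = 2, critical = 5.991. Fail to reject H₀.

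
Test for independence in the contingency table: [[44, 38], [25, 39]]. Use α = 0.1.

χ² = 3.072. df = 1, critical = 2.706. Reject H₀. Variables are dependent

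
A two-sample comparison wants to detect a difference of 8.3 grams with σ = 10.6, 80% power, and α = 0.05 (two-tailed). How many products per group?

n per group = 2(z_α/2 + z_β)²σ²/d² = 2×(1.96 + 0.84)²×10.6²/8.3² = 25.6 → n = 26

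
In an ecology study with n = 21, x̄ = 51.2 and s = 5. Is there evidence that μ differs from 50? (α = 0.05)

t = (x̄ - μ₀)/(s/√n) = (51.2 - 50)/(5/√21) = 1.1. df = 20, critical t = ±2.086. Fail to reject H₀.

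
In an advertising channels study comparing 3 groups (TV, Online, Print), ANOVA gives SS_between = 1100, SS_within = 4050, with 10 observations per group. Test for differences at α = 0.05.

df_between = 2, df_within = 27. F = MS_between/MS_within = 550.0/150.0 = 3.667. F_crit ≈ 3.354. Reject H₀. At least one mean differs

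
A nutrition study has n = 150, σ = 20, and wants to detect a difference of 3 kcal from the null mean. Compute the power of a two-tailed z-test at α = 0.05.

SE = σ/√n = 20/√150 = 1.633. Non-centrality λ = d/SE = 3/1.633 = 1.837. Power ≈ Φ(λ - z_{α/2}) = Φ(1.837 - 1.96) = Φ(-0.123) = 0.451.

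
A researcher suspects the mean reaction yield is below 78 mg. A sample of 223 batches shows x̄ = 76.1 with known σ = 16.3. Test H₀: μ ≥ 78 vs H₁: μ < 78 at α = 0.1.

z = -1.741. Critical value: -1.28. Reject H₀.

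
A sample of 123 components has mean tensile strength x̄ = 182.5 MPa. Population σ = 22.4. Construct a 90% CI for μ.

CI = x̄ ± z*(σ/√n) = 182.5 ± 1.645(22.4/√123) = 182.5 ± 3.32 = (179.18, 185.82)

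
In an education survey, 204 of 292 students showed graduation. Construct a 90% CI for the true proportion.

p̂ = 0.699. CI = p̂ ± z*√(p̂(1-p̂)/n) = (0.654, 0.743)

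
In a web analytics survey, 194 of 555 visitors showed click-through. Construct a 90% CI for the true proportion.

p̂ = 0.35. CI = p̂ ± z*√(p̂(1-p̂)/n) = (0.316, 0.383)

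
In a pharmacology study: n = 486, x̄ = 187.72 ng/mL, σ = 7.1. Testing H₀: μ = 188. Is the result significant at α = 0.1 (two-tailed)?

z = (187.72 - 188)/(7.1/√486) = -0.869. Since |z| ≤ 1.645, not significant at α = 0.1.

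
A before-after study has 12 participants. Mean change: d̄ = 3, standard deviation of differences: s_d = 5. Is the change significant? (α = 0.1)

t = d̄/(s_d/√n) = 3/(5/√12) = 2.078. df = 11, critical t = ±1.796. Reject H₀.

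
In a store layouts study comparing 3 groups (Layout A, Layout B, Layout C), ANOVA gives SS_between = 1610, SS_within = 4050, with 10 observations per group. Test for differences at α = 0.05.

df_between = 2, df_within = 27. F = MS_between/MS_within = 805.0/150.0 = 5.367. F_crit ≈ 3.354. Reject H₀. At least one mean differs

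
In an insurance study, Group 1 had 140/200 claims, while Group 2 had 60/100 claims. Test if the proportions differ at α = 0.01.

p̂₁ = 0.7, p̂₂ = 0.6, pooled p̂ = 0.667. z = 1.732. Critical: ±2.576. Fail to reject H₀.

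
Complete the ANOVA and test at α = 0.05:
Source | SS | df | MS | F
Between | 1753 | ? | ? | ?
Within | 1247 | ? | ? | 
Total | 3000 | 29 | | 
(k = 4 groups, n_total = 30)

df_between = 3, df_within = 26. MS_between = 584.33, MS_within = 47.96. F = 12.183, F_crit ≈ 2.975. Reject H₀.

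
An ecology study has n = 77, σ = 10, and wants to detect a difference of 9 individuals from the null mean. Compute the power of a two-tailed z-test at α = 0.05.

SE = σ/√n = 10/√77 = 1.14. Non-centrality λ = d/SE = 9/1.14 = 7.897. Power ≈ Φ(λ - z_{α/2}) = Φ(7.897 - 1.96) = Φ(5.937) = 1.0.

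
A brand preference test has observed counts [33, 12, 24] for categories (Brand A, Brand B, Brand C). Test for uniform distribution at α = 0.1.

Expected = 23 each. χ² = Σ(O-E)²/E = 9.652. df = 2, critical value = 4.605. Reject H₀.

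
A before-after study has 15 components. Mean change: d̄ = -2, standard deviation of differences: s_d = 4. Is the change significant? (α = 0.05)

t = d̄/(s_d/√n) = -2/(4/√15) = -1.936. df = 14, critical t = ±2.145. Fail to reject H₀.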